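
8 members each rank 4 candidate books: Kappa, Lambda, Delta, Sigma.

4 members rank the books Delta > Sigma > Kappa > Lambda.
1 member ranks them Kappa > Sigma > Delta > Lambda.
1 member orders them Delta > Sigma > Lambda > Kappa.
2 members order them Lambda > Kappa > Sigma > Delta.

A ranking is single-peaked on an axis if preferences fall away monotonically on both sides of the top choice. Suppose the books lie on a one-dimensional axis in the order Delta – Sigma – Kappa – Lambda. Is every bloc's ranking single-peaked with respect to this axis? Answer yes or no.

no

Axis positions: Delta=1, Sigma=2, Kappa=3, Lambda=4.
Bloc 1 (peak Delta at position 1): ranking walks positions 1-2-3-4, expanding outward from the peak — single-peaked.
Bloc 2 (peak Kappa at position 3): ranking walks positions 3-2-1-4, expanding outward from the peak — single-peaked.
Bloc 3: ranking walks positions 1-2-4-3; Lambda is ranked above Kappa even though Kappa lies between Lambda and the peak Delta on the axis — preferences dip and rise again. Not single-peaked.
Bloc 4 (peak Lambda at position 4): ranking walks positions 4-3-2-1, expanding outward from the peak — single-peaked.
Bloc 3 violates single-peakedness, so the profile is not single-peaked on this axis.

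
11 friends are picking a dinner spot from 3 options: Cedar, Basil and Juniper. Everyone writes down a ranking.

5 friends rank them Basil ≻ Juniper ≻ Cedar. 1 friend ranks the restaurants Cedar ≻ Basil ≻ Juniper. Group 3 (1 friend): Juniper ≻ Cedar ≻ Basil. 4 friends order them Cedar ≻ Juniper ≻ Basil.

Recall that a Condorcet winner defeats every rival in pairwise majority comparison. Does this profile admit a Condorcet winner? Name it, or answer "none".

none

Head-to-head results (11 friends):
Cedar vs Basil: Cedar preferred on 1+1+4 = 6 ballots; Cedar wins 6–5.
Cedar vs Juniper: Cedar is ranked higher on 1+4 = 5 ballots, Juniper on 6. Juniper wins 6–5.
Basil vs Juniper: Basil, 6–5.
Each restaurant drops at least one matchup (Cedar loses to Juniper; Basil loses to Cedar; Juniper loses to Basil); the cycle Cedar > Basil > Juniper > Cedar rules out a Condorcet winner.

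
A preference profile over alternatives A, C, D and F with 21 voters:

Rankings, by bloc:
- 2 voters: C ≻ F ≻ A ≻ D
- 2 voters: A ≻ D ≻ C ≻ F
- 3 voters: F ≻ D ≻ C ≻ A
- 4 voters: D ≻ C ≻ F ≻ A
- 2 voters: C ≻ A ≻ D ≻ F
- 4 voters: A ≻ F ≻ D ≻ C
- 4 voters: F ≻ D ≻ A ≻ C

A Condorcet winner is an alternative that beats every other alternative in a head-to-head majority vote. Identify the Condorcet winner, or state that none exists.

F

Check each pair by majority over 21 ballots:
A vs C: C, 11–10.
A vs D: 10 to 11, D.
A–F: F 13–8.
C vs D: 2+2 = 4 for C, 17 for D — D by 17–4.
C vs F: C preferred on 2+2+4+2 = 10 ballots; F wins 11–10.
D vs F: 8 to 13, F.
F wins every pairwise contest, so F is the Condorcet winner.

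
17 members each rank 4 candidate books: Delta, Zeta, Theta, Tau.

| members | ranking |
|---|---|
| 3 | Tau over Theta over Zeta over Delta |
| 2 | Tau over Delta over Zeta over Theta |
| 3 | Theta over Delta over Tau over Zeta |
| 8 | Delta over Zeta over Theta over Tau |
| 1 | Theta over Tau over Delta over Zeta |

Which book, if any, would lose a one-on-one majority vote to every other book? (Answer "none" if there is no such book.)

none

Head-to-head results (17 members):
Delta vs Zeta: Delta wins 14–3.
Delta vs Theta: Delta wins 10–7.
Delta vs Tau: Delta is ranked higher on 3+8 = 11 ballots, Tau on 6. Delta wins 11–6.
Zeta vs Theta: Zeta wins 10–7.
Zeta vs Tau: Tau wins 9–8.
Theta vs Tau: Theta preferred on 3+8+1 = 12 ballots; Theta wins 12–5.
No book is winless: Delta beats Zeta; Zeta beats Theta; Theta beats Tau; Tau beats Zeta. There is no Condorcet loser.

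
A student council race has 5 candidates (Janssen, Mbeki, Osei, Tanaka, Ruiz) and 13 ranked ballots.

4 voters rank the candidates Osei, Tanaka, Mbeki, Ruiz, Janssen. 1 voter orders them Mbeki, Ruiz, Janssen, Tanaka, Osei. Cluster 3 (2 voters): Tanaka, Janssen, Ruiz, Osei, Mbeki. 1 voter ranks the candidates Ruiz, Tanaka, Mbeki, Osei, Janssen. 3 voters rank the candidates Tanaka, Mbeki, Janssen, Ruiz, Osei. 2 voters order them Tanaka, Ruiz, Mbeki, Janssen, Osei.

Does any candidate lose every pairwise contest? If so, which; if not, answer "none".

Osei

Pairwise majorities:
Janssen vs Mbeki: Janssen is ranked higher on 2 ballots, Mbeki on 11. Mbeki wins 11–2.
Janssen vs Osei: Janssen, 8–5.
Janssen vs Tanaka: Tanaka wins 12–1.
Janssen vs Ruiz: Janssen is ranked higher on 2+3 = 5 ballots, Ruiz on 8. Ruiz wins 8–5.
Mbeki vs Osei: 7 to 6, Mbeki.
Mbeki vs Tanaka: 1 to 12, Tanaka.
Mbeki vs Ruiz: Mbeki is ranked higher on 4+1+3 = 8 ballots, Ruiz on 5. Mbeki wins 8–5.
Osei vs Tanaka: Osei preferred on 4 ballots; Tanaka wins 9–4.
Osei vs Ruiz: 4 to 9, Ruiz.
Tanaka vs Ruiz: Tanaka wins 11–2.
Osei loses to every other candidate — it is the Condorcet loser.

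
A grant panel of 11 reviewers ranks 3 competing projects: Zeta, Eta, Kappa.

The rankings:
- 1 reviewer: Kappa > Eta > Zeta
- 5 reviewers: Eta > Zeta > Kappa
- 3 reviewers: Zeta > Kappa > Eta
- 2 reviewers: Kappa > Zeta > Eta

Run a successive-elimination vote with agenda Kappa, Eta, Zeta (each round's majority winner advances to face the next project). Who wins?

Zeta

Round 1: Kappa vs Eta — 6–5, Kappa advances.
Round 2: Kappa vs Zeta — 3–8, Zeta advances.
The agenda winner is Zeta.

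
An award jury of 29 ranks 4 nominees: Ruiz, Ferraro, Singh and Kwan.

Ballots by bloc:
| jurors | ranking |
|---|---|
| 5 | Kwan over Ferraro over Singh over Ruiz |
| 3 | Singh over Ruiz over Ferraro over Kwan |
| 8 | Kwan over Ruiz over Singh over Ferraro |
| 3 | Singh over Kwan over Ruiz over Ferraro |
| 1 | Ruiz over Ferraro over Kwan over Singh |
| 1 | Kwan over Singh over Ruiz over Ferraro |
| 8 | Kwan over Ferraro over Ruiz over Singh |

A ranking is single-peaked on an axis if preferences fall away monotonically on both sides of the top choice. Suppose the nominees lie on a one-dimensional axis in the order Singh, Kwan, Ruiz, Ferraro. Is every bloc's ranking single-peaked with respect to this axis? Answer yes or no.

no

Axis positions: Singh=1, Kwan=2, Ruiz=3, Ferraro=4.
Bloc 1: ranking walks positions 2-4-1-3; Ferraro is ranked above Ruiz even though Ruiz lies between Ferraro and the peak Kwan on the axis — preferences dip and rise again. Not single-peaked.
Bloc 2: ranking walks positions 1-3-4-2; Ruiz is ranked above Kwan even though Kwan lies between Ruiz and the peak Singh on the axis — preferences dip and rise again. Not single-peaked.
Bloc 3 (peak Kwan at position 2): ranking walks positions 2-3-1-4, expanding outward from the peak — single-peaked.
Bloc 4 (peak Singh at position 1): ranking walks positions 1-2-3-4, expanding outward from the peak — single-peaked.
Bloc 5 (peak Ruiz at position 3): ranking walks positions 3-4-2-1, expanding outward from the peak — single-peaked.
Bloc 6 (peak Kwan at position 2): ranking walks positions 2-1-3-4, expanding outward from the peak — single-peaked.
Bloc 7: ranking walks positions 2-4-3-1; Ferraro is ranked above Ruiz even though Ruiz lies between Ferraro and the peak Kwan on the axis — preferences dip and rise again. Not single-peaked.
Bloc 1 violates single-peakedness, so the profile is not single-peaked on this axis.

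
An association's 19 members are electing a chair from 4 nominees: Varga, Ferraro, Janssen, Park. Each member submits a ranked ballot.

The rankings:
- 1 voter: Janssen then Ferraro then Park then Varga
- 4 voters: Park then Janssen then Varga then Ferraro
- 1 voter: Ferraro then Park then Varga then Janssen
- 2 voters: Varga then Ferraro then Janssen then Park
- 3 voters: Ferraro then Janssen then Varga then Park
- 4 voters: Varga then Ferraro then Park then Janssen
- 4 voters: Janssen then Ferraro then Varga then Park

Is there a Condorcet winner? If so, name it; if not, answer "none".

Pairwise majorities:
Varga vs Ferraro: Varga, 10–9.
Varga vs Janssen: Janssen, 12–7.
Varga vs Park: Varga, 13–6.
Ferraro vs Janssen: Ferraro, 10–9.
Ferraro vs Park: Ferraro wins 15–4.
Janssen vs Park: Janssen wins 10–9.
Each candidate drops at least one matchup (Varga loses to Janssen; Ferraro loses to Varga; Janssen loses to Ferraro; Park loses to Varga); the cycle Varga beats Ferraro beats Janssen beats Varga rules out a Condorcet winner.

none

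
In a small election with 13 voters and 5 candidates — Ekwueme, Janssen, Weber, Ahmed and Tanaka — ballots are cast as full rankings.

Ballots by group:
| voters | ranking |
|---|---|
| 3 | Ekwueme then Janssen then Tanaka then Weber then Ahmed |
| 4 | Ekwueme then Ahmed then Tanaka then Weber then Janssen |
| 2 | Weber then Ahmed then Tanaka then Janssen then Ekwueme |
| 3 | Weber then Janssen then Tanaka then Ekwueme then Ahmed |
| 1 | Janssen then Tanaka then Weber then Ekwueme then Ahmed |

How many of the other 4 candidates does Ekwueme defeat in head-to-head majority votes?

4

Ekwueme against each rival (13 voters):
Ekwueme vs Janssen: 3+4 = 7 for Ekwueme, 6 for Janssen — Ekwueme by 7–6.
Ekwueme vs Weber: Ekwueme, 7–6.
Ekwueme vs Ahmed: 11 to 2, Ekwueme.
Ekwueme–Tanaka: Ekwueme 7–6.
Ekwueme beats Janssen, Weber, Ahmed, Tanaka — 4 pairwise wins.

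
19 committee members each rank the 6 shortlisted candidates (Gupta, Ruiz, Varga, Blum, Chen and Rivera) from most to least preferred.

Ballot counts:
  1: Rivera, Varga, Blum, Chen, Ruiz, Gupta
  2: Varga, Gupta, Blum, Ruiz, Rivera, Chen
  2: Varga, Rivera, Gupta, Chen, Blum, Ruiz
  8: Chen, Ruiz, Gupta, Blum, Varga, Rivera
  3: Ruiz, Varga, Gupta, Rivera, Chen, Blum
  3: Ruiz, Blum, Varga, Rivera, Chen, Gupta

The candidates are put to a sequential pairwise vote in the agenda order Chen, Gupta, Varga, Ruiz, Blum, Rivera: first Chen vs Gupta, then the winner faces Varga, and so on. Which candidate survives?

Ruiz

Round 1: Chen vs Gupta — 12–7, Chen advances.
Round 2: Chen vs Varga — 8–11, Varga advances.
Round 3: Varga vs Ruiz — 5–14, Ruiz advances.
Round 4: Ruiz vs Blum — 14–5, Ruiz advances.
Round 5: Ruiz vs Rivera — 16–3, Ruiz advances.
The agenda winner is Ruiz.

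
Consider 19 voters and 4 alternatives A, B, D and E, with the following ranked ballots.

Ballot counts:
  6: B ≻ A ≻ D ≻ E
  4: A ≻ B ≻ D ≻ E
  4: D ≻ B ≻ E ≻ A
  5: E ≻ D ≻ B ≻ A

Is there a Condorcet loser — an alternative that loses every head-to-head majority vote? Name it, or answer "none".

Head-to-head results (19 voters):
A–B: B 15–4.
A vs D: A is ranked higher on 6+4 = 10 ballots, D on 9. A wins 10–9.
A vs E: 6+4 = 10 for A, 9 for E — A by 10–9.
B vs D: B preferred on 6+4 = 10 ballots; B wins 10–9.
B vs E: B preferred on 6+4+4 = 14 ballots; B wins 14–5.
D vs E: D, 14–5.
E loses to every other alternative — it is the Condorcet loser.

E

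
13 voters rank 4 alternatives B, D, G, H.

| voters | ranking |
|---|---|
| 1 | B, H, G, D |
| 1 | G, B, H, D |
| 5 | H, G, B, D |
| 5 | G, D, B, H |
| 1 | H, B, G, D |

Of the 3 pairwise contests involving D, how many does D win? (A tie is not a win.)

D against each rival (13 voters):
D vs B: 5 to 8, B.
D vs G: G wins 13–0.
D vs H: 5 to 8, H.
D beats no one; loses to B, G, H — 0 pairwise wins.

0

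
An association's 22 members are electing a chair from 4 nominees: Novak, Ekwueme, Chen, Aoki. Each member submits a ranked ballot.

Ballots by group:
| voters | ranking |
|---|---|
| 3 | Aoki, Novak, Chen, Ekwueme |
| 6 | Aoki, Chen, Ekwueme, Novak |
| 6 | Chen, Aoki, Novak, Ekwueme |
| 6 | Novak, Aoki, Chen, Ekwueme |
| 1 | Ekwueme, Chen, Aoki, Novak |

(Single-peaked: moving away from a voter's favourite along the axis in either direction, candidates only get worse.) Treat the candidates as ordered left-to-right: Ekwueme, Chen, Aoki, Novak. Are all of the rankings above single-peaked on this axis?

yes

Axis positions: Ekwueme=1, Chen=2, Aoki=3, Novak=4.
Group 1 (peak Aoki at position 3): ranking walks positions 3-4-2-1, expanding outward from the peak — single-peaked.
Group 2 (peak Aoki at position 3): ranking walks positions 3-2-1-4, expanding outward from the peak — single-peaked.
Group 3 (peak Chen at position 2): ranking walks positions 2-3-4-1, expanding outward from the peak — single-peaked.
Group 4 (peak Novak at position 4): ranking walks positions 4-3-2-1, expanding outward from the peak — single-peaked.
Group 5 (peak Ekwueme at position 1): ranking walks positions 1-2-3-4, expanding outward from the peak — single-peaked.
Every ranking is single-peaked on this axis.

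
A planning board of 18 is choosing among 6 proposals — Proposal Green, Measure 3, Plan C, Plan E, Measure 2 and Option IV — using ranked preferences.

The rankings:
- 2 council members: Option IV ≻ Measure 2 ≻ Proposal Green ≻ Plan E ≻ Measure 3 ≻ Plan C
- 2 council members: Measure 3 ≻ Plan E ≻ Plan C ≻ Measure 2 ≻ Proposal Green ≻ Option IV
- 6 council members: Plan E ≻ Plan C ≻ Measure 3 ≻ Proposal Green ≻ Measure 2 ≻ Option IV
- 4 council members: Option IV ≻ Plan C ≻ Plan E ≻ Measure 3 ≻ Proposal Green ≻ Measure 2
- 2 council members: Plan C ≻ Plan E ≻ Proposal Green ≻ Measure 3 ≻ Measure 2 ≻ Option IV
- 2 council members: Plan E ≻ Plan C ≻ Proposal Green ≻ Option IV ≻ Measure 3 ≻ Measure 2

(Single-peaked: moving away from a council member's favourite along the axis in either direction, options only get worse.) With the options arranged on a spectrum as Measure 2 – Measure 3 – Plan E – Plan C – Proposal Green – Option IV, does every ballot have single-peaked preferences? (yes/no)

Axis positions: Measure 2=1, Measure 3=2, Plan E=3, Plan C=4, Proposal Green=5, Option IV=6.
Bloc 1: ranking walks positions 6-1-5-3-2-4; Measure 2 is ranked above Proposal Green even though Proposal Green lies between Measure 2 and the peak Option IV on the axis — preferences dip and rise again. Not single-peaked.
Bloc 2 (peak Measure 3 at position 2): ranking walks positions 2-3-4-1-5-6, expanding outward from the peak — single-peaked.
Bloc 3 (peak Plan E at position 3): ranking walks positions 3-4-2-5-1-6, expanding outward from the peak — single-peaked.
Bloc 4: ranking walks positions 6-4-3-2-5-1; Plan C is ranked above Proposal Green even though Proposal Green lies between Plan C and the peak Option IV on the axis — preferences dip and rise again. Not single-peaked.
Bloc 5 (peak Plan C at position 4): ranking walks positions 4-3-5-2-1-6, expanding outward from the peak — single-peaked.
Bloc 6 (peak Plan E at position 3): ranking walks positions 3-4-5-6-2-1, expanding outward from the peak — single-peaked.
Bloc 1 violates single-peakedness, so the profile is not single-peaked on this axis.

no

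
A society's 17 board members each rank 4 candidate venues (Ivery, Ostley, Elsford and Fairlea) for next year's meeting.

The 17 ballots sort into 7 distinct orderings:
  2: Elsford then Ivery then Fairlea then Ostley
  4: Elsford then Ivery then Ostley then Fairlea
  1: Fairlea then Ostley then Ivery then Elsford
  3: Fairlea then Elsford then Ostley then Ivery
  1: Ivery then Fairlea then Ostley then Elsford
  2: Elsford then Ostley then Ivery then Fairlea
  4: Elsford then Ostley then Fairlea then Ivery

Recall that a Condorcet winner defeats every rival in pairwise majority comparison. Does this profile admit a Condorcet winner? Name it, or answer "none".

Head-to-head results (17 organisers):
Ivery vs Ostley: Ostley wins 10–7.
Ivery vs Elsford: Elsford, 15–2.
Ivery–Fairlea: Ivery 9–8.
Ostley–Elsford: Elsford 15–2.
Ostley vs Fairlea: Ostley, 10–7.
Elsford vs Fairlea: Elsford wins 12–5.
Only Elsford has no losses; Elsford is the Condorcet winner.

Elsford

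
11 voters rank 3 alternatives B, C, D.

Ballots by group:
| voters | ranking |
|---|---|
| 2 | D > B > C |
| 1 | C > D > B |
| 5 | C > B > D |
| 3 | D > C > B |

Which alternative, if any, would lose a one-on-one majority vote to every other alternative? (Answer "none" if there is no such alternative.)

B

Pairwise majorities:
B vs C: C wins 9–2.
B vs D: D, 6–5.
C vs D: C preferred on 1+5 = 6 ballots; C wins 6–5.
B is beaten in every head-to-head and is the Condorcet loser.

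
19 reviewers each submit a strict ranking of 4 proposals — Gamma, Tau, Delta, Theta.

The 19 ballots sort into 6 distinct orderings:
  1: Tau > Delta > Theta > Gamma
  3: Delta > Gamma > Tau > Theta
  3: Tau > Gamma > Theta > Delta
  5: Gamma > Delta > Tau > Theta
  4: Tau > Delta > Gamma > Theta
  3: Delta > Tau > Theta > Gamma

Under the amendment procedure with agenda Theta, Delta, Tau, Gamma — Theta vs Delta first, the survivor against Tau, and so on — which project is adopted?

Delta

Round 1: Theta vs Delta — 3–16, Delta advances.
Round 2: Delta vs Tau — 11–8, Delta advances.
Round 3: Delta vs Gamma — 11–8, Delta advances.
Delta survives the agenda.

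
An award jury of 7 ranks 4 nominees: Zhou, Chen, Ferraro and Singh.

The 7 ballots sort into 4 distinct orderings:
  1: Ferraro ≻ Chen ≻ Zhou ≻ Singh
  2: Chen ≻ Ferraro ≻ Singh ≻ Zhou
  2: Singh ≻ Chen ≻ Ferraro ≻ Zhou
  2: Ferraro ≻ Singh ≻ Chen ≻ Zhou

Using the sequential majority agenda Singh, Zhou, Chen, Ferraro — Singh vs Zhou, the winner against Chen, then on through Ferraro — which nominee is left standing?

Round 1: Singh vs Zhou — 6–1, Singh advances.
Round 2: Singh vs Chen — 4–3, Singh advances.
Round 3: Singh vs Ferraro — 2–5, Ferraro advances.
The agenda winner is Ferraro.

Ferraro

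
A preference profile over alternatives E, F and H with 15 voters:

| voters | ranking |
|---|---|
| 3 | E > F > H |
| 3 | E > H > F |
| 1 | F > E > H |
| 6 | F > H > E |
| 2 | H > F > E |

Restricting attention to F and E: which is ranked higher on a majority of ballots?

F

Ballots ranking F above E: 1 + 6 + 2 = 9.
Ballots ranking E above F: 15 − 9 = 6.
F wins the head-to-head 9–6.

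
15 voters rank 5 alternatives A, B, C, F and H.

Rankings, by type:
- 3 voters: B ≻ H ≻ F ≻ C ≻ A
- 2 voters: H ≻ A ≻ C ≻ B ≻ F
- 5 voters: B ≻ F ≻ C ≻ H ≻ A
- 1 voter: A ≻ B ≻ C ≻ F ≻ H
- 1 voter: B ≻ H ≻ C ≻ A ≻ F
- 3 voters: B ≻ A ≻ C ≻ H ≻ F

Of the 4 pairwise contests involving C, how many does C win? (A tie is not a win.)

C against each rival (15 voters):
C vs A: C wins 9–6.
C vs B: B, 13–2.
C vs F: 7 to 8, F.
C vs H: C, 9–6.
C beats A, H; loses to B, F — 2 pairwise wins.

2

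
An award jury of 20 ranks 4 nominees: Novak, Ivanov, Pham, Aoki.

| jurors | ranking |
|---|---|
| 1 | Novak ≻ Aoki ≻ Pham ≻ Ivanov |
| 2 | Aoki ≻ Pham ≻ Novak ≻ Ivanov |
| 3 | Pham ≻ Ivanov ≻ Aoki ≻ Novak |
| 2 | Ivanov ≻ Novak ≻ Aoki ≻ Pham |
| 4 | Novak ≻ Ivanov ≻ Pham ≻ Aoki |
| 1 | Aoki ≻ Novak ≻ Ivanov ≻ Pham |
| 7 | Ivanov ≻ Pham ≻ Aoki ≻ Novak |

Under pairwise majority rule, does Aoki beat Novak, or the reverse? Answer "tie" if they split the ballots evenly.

Aoki

Ballots ranking Aoki above Novak: 2 + 3 + 1 + 7 = 13.
Ballots ranking Novak above Aoki: 20 − 13 = 7.
Aoki wins the head-to-head 13–7.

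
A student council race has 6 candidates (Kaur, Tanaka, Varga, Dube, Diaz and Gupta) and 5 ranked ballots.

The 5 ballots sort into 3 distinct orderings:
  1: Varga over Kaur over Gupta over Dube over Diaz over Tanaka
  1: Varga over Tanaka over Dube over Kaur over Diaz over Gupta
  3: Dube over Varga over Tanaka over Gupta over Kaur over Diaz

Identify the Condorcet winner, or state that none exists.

Dube

Head-to-head results (5 voters):
Kaur vs Tanaka: 1 to 4, Tanaka.
Kaur vs Varga: 0 for Kaur, 5 for Varga — Varga by 5–0.
Kaur vs Dube: 1 for Kaur, 4 for Dube — Dube by 4–1.
Kaur vs Diaz: Kaur preferred on 1+1+3 = 5 ballots; Kaur wins 5–0.
Kaur vs Gupta: Kaur preferred on 1+1 = 2 ballots; Gupta wins 3–2.
Tanaka vs Varga: 0 for Tanaka, 5 for Varga — Varga by 5–0.
Tanaka vs Dube: Tanaka preferred on 1 ballot; Dube wins 4–1.
Tanaka vs Diaz: 4 to 1, Tanaka.
Tanaka vs Gupta: 1+3 = 4 for Tanaka, 1 for Gupta — Tanaka by 4–1.
Varga vs Dube: 1+1 = 2 for Varga, 3 for Dube — Dube by 3–2.
Varga vs Diaz: 1+1+3 = 5 for Varga, 0 for Diaz — Varga by 5–0.
Varga vs Gupta: 1+1+3 = 5 for Varga, 0 for Gupta — Varga by 5–0.
Dube vs Diaz: Dube is ranked higher on 1+1+3 = 5 ballots, Diaz on 0. Dube wins 5–0.
Dube vs Gupta: 1+3 = 4 for Dube, 1 for Gupta — Dube by 4–1.
Diaz vs Gupta: 1 to 4, Gupta.
Dube defeats every rival head-to-head and is the Condorcet winner.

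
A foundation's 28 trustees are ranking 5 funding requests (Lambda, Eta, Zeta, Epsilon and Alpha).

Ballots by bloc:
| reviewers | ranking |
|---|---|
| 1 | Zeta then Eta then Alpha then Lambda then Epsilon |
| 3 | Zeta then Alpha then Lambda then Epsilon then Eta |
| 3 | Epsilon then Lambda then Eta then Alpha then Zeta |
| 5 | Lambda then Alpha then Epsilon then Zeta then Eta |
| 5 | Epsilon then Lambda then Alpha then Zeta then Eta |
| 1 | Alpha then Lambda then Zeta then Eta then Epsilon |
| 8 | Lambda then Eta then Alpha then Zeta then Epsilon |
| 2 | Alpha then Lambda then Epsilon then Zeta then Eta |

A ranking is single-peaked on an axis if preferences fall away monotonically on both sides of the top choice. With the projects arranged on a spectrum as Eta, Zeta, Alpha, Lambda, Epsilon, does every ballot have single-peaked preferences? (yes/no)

no

Axis positions: Eta=1, Zeta=2, Alpha=3, Lambda=4, Epsilon=5.
Bloc 1 (peak Zeta at position 2): ranking walks positions 2-1-3-4-5, expanding outward from the peak — single-peaked.
Bloc 2 (peak Zeta at position 2): ranking walks positions 2-3-4-5-1, expanding outward from the peak — single-peaked.
Bloc 3: ranking walks positions 5-4-1-3-2; Eta is ranked above Alpha even though Alpha lies between Eta and the peak Epsilon on the axis — preferences dip and rise again. Not single-peaked.
Bloc 4 (peak Lambda at position 4): ranking walks positions 4-3-5-2-1, expanding outward from the peak — single-peaked.
Bloc 5 (peak Epsilon at position 5): ranking walks positions 5-4-3-2-1, expanding outward from the peak — single-peaked.
Bloc 6 (peak Alpha at position 3): ranking walks positions 3-4-2-1-5, expanding outward from the peak — single-peaked.
Bloc 7: ranking walks positions 4-1-3-2-5; Eta is ranked above Alpha even though Alpha lies between Eta and the peak Lambda on the axis — preferences dip and rise again. Not single-peaked.
Bloc 8 (peak Alpha at position 3): ranking walks positions 3-4-5-2-1, expanding outward from the peak — single-peaked.
Bloc 3 violates single-peakedness, so the profile is not single-peaked on this axis.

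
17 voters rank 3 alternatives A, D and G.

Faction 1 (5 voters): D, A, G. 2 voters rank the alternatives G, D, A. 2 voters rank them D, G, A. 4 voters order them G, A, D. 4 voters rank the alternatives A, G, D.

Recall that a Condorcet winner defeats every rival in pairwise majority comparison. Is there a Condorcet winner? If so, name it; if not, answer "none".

Head-to-head results (17 voters):
A vs D: D, 9–8.
A vs G: A, 9–8.
D vs G: G wins 10–7.
No alternative is unbeaten: A loses to D; D loses to G; G loses to A. In particular A → G → D → A is a majority cycle — no Condorcet winner exists.

none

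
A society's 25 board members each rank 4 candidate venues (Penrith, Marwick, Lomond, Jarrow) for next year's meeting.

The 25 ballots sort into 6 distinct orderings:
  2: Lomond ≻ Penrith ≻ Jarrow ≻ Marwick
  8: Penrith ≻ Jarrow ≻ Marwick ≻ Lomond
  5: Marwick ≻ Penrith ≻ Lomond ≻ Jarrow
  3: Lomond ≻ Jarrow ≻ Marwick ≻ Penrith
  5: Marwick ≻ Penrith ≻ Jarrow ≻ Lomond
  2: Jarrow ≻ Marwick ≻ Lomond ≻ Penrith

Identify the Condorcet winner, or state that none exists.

Head-to-head results (25 organisers):
Penrith vs Marwick: Penrith is ranked higher on 2+8 = 10 ballots, Marwick on 15. Marwick wins 15–10.
Penrith vs Lomond: Penrith is ranked higher on 8+5+5 = 18 ballots, Lomond on 7. Penrith wins 18–7.
Penrith vs Jarrow: Penrith preferred on 2+8+5+5 = 20 ballots; Penrith wins 20–5.
Marwick vs Lomond: 20 to 5, Marwick.
Marwick vs Jarrow: 10 to 15, Jarrow.
Lomond vs Jarrow: Lomond is ranked higher on 2+5+3 = 10 ballots, Jarrow on 15. Jarrow wins 15–10.
Each city drops at least one matchup (Penrith loses to Marwick; Marwick loses to Jarrow; Lomond loses to Penrith; Jarrow loses to Penrith); the cycle Penrith > Jarrow > Marwick > Penrith rules out a Condorcet winner.

none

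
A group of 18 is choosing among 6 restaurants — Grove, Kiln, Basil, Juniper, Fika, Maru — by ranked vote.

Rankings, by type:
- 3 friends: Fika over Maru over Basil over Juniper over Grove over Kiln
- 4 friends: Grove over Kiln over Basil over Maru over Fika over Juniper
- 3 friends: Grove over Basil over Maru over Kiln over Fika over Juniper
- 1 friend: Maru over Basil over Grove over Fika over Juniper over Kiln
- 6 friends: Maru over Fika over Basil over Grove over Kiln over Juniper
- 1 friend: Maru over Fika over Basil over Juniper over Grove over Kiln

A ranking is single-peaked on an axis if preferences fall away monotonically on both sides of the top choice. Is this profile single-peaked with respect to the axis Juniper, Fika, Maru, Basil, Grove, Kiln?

yes

Axis positions: Juniper=1, Fika=2, Maru=3, Basil=4, Grove=5, Kiln=6.
Type 1 (peak Fika at position 2): ranking walks positions 2-3-4-1-5-6, expanding outward from the peak — single-peaked.
Type 2 (peak Grove at position 5): ranking walks positions 5-6-4-3-2-1, expanding outward from the peak — single-peaked.
Type 3 (peak Grove at position 5): ranking walks positions 5-4-3-6-2-1, expanding outward from the peak — single-peaked.
Type 4 (peak Maru at position 3): ranking walks positions 3-4-5-2-1-6, expanding outward from the peak — single-peaked.
Type 5 (peak Maru at position 3): ranking walks positions 3-2-4-5-6-1, expanding outward from the peak — single-peaked.
Type 6 (peak Maru at position 3): ranking walks positions 3-2-4-1-5-6, expanding outward from the peak — single-peaked.
Every ranking is single-peaked on this axis.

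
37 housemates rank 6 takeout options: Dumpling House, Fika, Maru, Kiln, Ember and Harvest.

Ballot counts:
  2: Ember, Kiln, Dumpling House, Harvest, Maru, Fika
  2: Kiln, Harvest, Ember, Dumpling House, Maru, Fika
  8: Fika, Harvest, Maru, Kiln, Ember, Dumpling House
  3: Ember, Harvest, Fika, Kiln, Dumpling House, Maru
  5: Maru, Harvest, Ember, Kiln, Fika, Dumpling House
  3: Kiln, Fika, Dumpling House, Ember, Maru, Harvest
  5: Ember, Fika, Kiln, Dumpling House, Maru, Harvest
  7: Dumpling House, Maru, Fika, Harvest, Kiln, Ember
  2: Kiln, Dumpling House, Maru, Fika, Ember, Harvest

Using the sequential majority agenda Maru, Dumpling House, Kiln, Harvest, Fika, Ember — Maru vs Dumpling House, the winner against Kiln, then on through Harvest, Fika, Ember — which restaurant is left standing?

Round 1: Maru vs Dumpling House — 13–24, Dumpling House advances.
Round 2: Dumpling House vs Kiln — 7–30, Kiln advances.
Round 3: Kiln vs Harvest — 14–23, Harvest advances.
Round 4: Harvest vs Fika — 12–25, Fika advances.
Round 5: Fika vs Ember — 20–17, Fika advances.
The agenda winner is Fika.

Fika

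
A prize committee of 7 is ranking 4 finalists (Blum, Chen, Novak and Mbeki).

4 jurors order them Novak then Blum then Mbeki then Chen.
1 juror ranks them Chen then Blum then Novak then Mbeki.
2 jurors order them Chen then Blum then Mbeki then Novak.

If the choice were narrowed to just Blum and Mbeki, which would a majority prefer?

Blum

Ballots ranking Blum above Mbeki: 4 + 1 + 2 = 7.
Ballots ranking Mbeki above Blum: 7 − 7 = 0.
Blum wins the head-to-head 7–0.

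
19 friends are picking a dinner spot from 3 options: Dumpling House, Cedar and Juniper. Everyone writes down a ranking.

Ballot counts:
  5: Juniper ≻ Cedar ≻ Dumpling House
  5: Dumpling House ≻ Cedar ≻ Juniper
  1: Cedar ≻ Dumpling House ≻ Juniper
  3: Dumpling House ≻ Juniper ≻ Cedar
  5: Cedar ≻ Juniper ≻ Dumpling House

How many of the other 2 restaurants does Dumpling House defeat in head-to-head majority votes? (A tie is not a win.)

Dumpling House against each rival (19 friends):
Dumpling House vs Cedar: Dumpling House preferred on 5+3 = 8 ballots; Cedar wins 11–8.
Dumpling House vs Juniper: Dumpling House preferred on 5+1+3 = 9 ballots; Juniper wins 10–9.
Dumpling House beats no one; loses to Cedar, Juniper — 0 pairwise wins.

0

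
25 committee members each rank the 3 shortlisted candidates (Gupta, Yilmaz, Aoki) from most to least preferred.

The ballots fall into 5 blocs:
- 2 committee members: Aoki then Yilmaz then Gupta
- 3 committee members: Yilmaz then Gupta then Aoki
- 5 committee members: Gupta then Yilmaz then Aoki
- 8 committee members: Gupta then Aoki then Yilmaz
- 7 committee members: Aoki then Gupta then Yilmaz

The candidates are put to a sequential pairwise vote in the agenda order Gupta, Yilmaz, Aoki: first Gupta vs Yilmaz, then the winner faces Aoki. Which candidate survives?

Gupta

Round 1: Gupta vs Yilmaz — 20–5, Gupta advances.
Round 2: Gupta vs Aoki — 16–9, Gupta advances.
The agenda winner is Gupta.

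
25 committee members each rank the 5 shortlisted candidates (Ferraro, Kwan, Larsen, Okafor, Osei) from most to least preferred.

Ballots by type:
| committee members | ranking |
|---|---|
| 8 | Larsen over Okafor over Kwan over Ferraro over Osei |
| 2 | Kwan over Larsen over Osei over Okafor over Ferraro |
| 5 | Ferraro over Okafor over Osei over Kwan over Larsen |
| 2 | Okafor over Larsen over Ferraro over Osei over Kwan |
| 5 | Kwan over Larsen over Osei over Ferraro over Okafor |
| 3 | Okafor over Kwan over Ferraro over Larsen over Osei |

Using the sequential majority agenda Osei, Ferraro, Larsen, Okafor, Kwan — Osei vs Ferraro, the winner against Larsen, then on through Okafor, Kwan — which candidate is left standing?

Round 1: Osei vs Ferraro — 7–18, Ferraro advances.
Round 2: Ferraro vs Larsen — 8–17, Larsen advances.
Round 3: Larsen vs Okafor — 15–10, Larsen advances.
Round 4: Larsen vs Kwan — 10–15, Kwan advances.
Kwan survives the agenda.

Kwan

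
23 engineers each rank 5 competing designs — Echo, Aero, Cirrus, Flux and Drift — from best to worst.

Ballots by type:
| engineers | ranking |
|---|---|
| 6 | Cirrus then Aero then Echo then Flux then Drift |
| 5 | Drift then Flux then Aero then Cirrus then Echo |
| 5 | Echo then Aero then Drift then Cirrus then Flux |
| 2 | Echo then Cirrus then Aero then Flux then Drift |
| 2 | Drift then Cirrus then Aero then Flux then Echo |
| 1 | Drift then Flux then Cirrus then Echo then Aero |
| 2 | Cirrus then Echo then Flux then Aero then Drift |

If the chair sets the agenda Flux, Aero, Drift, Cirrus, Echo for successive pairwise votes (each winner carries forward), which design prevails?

Cirrus

Round 1: Flux vs Aero — 8–15, Aero advances.
Round 2: Aero vs Drift — 15–8, Aero advances.
Round 3: Aero vs Cirrus — 10–13, Cirrus advances.
Round 4: Cirrus vs Echo — 16–7, Cirrus advances.
The agenda winner is Cirrus.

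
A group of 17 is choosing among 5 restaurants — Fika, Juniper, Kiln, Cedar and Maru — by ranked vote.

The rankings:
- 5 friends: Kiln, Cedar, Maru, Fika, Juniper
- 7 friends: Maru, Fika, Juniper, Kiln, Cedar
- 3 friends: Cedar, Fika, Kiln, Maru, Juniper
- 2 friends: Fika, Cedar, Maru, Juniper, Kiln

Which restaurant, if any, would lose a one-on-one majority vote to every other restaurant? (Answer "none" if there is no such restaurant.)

none

Head-to-head results (17 friends):
Fika vs Juniper: Fika is ranked higher on 5+7+3+2 = 17 ballots, Juniper on 0. Fika wins 17–0.
Fika vs Kiln: Fika is ranked higher on 7+3+2 = 12 ballots, Kiln on 5. Fika wins 12–5.
Fika vs Cedar: Fika, 9–8.
Fika vs Maru: Maru wins 12–5.
Juniper vs Kiln: Juniper wins 9–8.
Juniper vs Cedar: 7 for Juniper, 10 for Cedar — Cedar by 10–7.
Juniper vs Maru: Maru wins 17–0.
Kiln vs Cedar: 5+7 = 12 for Kiln, 5 for Cedar — Kiln by 12–5.
Kiln–Maru: Maru 9–8.
Cedar vs Maru: Cedar, 10–7.
Every restaurant wins at least one matchup (Fika beats Juniper; Juniper beats Kiln; Kiln beats Cedar; Cedar beats Juniper; Maru beats Fika), so there is no Condorcet loser.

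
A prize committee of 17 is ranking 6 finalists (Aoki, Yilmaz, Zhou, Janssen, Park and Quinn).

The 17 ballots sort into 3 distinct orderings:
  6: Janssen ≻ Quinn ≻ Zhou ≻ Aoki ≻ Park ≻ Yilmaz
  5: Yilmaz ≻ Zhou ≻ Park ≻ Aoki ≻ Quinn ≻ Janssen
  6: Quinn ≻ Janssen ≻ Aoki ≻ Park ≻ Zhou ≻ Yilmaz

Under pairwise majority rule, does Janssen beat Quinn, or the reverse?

Ballots ranking Janssen above Quinn: 6.
Ballots ranking Quinn above Janssen: 17 − 6 = 11.
Quinn wins the head-to-head 11–6.

Quinn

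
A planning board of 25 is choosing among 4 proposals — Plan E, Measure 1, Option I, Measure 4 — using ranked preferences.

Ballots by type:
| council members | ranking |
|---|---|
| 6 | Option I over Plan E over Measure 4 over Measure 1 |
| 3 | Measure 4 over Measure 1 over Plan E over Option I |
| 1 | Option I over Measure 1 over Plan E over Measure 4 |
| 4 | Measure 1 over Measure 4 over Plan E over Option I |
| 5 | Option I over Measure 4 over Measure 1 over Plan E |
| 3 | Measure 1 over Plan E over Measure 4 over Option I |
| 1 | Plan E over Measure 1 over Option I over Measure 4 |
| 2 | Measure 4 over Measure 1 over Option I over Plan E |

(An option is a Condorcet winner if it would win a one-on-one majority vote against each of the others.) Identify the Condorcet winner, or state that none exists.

none

Head-to-head results (25 council members):
Plan E vs Measure 1: Measure 1 wins 18–7.
Plan E vs Option I: Plan E is ranked higher on 3+4+3+1 = 11 ballots, Option I on 14. Option I wins 14–11.
Plan E vs Measure 4: Measure 4, 14–11.
Measure 1 vs Option I: Measure 1, 13–12.
Measure 1–Measure 4: Measure 4 16–9.
Option I vs Measure 4: 13 to 12, Option I.
No option is unbeaten: Plan E loses to Measure 1; Measure 1 loses to Measure 4; Option I loses to Measure 1; Measure 4 loses to Option I. In particular Measure 1 → Option I → Measure 4 → Measure 1 is a majority cycle — no Condorcet winner exists.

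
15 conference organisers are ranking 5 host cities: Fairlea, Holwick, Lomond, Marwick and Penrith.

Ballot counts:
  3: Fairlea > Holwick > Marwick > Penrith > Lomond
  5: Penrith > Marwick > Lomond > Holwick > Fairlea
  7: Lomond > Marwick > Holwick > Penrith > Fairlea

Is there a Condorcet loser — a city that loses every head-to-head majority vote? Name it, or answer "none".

Head-to-head results (15 organisers):
Fairlea vs Holwick: Fairlea is ranked higher on 3 ballots, Holwick on 12. Holwick wins 12–3.
Fairlea vs Lomond: 3 for Fairlea, 12 for Lomond — Lomond by 12–3.
Fairlea vs Marwick: Marwick, 12–3.
Fairlea vs Penrith: 3 to 12, Penrith.
Holwick vs Lomond: 3 for Holwick, 12 for Lomond — Lomond by 12–3.
Holwick vs Marwick: 3 to 12, Marwick.
Holwick vs Penrith: Holwick wins 10–5.
Lomond–Marwick: Marwick 8–7.
Lomond vs Penrith: Penrith wins 8–7.
Marwick vs Penrith: 10 to 5, Marwick.
Fairlea is beaten in every head-to-head and is the Condorcet loser.

Fairlea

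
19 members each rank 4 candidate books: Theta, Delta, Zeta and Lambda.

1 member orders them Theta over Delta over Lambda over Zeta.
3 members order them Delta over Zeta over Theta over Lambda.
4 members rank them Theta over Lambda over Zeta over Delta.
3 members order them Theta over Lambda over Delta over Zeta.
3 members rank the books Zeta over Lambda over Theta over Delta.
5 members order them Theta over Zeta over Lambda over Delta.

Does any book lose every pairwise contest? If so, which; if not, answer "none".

Pairwise majorities:
Theta vs Delta: Theta is ranked higher on 1+4+3+3+5 = 16 ballots, Delta on 3. Theta wins 16–3.
Theta vs Zeta: Theta wins 13–6.
Theta vs Lambda: Theta, 16–3.
Delta vs Zeta: Zeta, 12–7.
Delta vs Lambda: Lambda wins 15–4.
Zeta vs Lambda: Zeta preferred on 3+3+5 = 11 ballots; Zeta wins 11–8.
Only Delta has no wins; Delta is the Condorcet loser.

Delta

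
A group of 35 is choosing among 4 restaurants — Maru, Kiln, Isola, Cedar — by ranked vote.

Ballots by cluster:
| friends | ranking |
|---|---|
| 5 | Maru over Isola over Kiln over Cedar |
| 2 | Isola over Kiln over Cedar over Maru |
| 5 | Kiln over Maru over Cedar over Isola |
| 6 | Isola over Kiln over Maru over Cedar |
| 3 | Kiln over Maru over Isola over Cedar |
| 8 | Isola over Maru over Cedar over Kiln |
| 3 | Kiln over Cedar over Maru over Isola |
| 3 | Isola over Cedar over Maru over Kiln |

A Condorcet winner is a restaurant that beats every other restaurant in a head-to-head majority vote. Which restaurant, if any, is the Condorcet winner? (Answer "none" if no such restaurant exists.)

Isola

Head-to-head results (35 friends):
Maru vs Kiln: 16 to 19, Kiln.
Maru vs Isola: Maru is ranked higher on 5+5+3+3 = 16 ballots, Isola on 19. Isola wins 19–16.
Maru vs Cedar: 27 to 8, Maru.
Kiln vs Isola: 11 to 24, Isola.
Kiln vs Cedar: 24 to 11, Kiln.
Isola vs Cedar: 5+2+6+3+8+3 = 27 for Isola, 8 for Cedar — Isola by 27–8.
Isola beats each of Maru, Kiln, Cedar — Isola is the Condorcet winner.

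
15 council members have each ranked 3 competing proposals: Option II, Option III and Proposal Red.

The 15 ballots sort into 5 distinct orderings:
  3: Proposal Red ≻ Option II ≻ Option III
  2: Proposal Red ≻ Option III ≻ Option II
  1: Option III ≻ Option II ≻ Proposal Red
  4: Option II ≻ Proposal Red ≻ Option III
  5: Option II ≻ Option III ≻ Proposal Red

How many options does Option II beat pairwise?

2

Option II against each rival (15 council members):
Option II–Option III: Option II 12–3.
Option II vs Proposal Red: 1+4+5 = 10 for Option II, 5 for Proposal Red — Option II by 10–5.
Option II beats Option III, Proposal Red — 2 pairwise wins.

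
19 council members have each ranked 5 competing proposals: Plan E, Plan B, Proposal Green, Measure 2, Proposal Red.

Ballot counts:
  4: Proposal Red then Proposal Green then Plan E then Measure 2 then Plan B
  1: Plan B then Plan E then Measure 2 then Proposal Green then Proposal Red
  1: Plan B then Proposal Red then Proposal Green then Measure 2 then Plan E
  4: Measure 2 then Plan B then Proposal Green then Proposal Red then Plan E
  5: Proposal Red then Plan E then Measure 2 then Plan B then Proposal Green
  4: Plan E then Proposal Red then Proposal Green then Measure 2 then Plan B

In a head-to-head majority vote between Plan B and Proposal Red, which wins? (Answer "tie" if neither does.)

Ballots ranking Plan B above Proposal Red: 1 + 1 + 4 = 6.
Ballots ranking Proposal Red above Plan B: 19 − 6 = 13.
Proposal Red wins the head-to-head 13–6.

Proposal Red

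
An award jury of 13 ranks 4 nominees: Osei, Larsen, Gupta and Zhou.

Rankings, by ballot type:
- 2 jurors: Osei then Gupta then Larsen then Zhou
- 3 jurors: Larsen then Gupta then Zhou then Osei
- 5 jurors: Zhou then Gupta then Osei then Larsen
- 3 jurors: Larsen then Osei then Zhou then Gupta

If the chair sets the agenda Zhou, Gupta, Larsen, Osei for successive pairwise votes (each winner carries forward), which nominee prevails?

Round 1: Zhou vs Gupta — 8–5, Zhou advances.
Round 2: Zhou vs Larsen — 5–8, Larsen advances.
Round 3: Larsen vs Osei — 6–7, Osei advances.
The agenda winner is Osei.

Osei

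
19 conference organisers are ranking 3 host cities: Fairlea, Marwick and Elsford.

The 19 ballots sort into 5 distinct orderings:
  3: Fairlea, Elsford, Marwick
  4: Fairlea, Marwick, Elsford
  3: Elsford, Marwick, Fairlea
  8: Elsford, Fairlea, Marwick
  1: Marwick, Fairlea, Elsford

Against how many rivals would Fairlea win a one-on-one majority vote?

1

Fairlea against each rival (19 organisers):
Fairlea vs Marwick: Fairlea preferred on 3+4+8 = 15 ballots; Fairlea wins 15–4.
Fairlea vs Elsford: Elsford wins 11–8.
Fairlea beats Marwick; loses to Elsford — 1 pairwise win.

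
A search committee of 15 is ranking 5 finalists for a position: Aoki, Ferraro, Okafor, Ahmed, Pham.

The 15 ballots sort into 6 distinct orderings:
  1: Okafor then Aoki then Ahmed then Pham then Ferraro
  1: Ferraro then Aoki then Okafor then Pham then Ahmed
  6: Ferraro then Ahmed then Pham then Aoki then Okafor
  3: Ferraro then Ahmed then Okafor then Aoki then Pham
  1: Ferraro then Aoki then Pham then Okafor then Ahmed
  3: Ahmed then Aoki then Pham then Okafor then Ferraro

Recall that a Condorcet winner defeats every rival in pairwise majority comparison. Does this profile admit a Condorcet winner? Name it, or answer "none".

Check each pair by majority over 15 ballots:
Aoki vs Ferraro: Aoki is ranked higher on 1+3 = 4 ballots, Ferraro on 11. Ferraro wins 11–4.
Aoki vs Okafor: 1+6+1+3 = 11 for Aoki, 4 for Okafor — Aoki by 11–4.
Aoki vs Ahmed: 1+1+1 = 3 for Aoki, 12 for Ahmed — Ahmed by 12–3.
Aoki vs Pham: Aoki is ranked higher on 1+1+3+1+3 = 9 ballots, Pham on 6. Aoki wins 9–6.
Ferraro vs Okafor: 11 to 4, Ferraro.
Ferraro vs Ahmed: Ferraro preferred on 1+6+3+1 = 11 ballots; Ferraro wins 11–4.
Ferraro vs Pham: Ferraro preferred on 1+6+3+1 = 11 ballots; Ferraro wins 11–4.
Okafor vs Ahmed: 1+1+1 = 3 for Okafor, 12 for Ahmed — Ahmed by 12–3.
Okafor vs Pham: Okafor is ranked higher on 1+1+3 = 5 ballots, Pham on 10. Pham wins 10–5.
Ahmed vs Pham: 1+6+3+3 = 13 for Ahmed, 2 for Pham — Ahmed by 13–2.
Ferraro wins every pairwise contest, so Ferraro is the Condorcet winner.

Ferraro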